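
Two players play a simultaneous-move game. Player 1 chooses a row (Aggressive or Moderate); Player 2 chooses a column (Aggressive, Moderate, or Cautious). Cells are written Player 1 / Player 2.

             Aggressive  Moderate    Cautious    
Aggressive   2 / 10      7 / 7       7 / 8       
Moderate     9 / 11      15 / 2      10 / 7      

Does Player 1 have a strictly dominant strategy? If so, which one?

Check whether one of Player 1's strategies beats all alternatives regardless of what the opponent does.
Moderate strictly dominates: vs Aggressive: 9 > 2; vs Moderate: 15 > 7; vs Cautious: 10 > 7.

Moderate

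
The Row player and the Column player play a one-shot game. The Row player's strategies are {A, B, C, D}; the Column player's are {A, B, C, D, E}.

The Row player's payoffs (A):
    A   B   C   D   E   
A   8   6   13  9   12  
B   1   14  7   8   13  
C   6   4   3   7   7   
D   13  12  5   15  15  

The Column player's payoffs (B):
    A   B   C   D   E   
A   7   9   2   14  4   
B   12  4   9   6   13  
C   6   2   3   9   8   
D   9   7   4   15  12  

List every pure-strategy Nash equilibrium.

(D, D)

Find each player's best response to every opponent strategy; NE are the intersections.
The Row player's best responses — vs A: D (payoff 13); vs B: B (payoff 14); vs C: A (payoff 13); vs D: D (payoff 15); vs E: D (payoff 15).
The Column player's best responses — vs A: D (payoff 14); vs B: E (payoff 13); vs C: D (payoff 9); vs D: D (payoff 15).
The only mutual best response is (D, D); neither player gains by switching there.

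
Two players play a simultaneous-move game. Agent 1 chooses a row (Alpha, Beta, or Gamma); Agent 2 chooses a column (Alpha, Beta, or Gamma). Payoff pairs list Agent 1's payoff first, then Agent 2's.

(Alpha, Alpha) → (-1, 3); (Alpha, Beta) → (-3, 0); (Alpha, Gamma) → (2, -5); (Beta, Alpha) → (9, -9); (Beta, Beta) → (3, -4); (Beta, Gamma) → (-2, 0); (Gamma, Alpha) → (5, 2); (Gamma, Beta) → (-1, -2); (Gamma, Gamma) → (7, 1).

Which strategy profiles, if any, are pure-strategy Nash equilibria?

A profile is a Nash equilibrium when each player is best-responding to the other.
Agent 1's best responses — vs Alpha: Beta (payoff 9); vs Beta: Beta (payoff 3); vs Gamma: Gamma (payoff 7).
Agent 2's best responses — vs Alpha: Alpha (payoff 3); vs Beta: Gamma (payoff 0); vs Gamma: Alpha (payoff 2).
No cell has both players best-responding. For instance, Agent 1's best reply to Alpha is Beta, but against Beta Agent 2 prefers Gamma over Alpha.

None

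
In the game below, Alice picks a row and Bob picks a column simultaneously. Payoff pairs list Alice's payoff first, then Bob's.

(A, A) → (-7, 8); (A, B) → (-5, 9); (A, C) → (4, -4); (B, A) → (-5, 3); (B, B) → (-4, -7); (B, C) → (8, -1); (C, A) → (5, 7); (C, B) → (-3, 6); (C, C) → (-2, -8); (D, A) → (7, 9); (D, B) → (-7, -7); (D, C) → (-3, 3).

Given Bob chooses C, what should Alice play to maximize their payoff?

With Bob fixed at C, Alice's payoffs are: A → 4, B → 8, C → -2, D → -3.
The maximum is 8, achieved by B.

B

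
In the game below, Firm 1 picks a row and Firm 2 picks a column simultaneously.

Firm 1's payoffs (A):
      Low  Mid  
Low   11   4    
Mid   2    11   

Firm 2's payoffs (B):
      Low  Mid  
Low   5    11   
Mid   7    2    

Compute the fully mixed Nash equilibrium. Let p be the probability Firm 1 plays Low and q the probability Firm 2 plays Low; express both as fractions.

Each player's mixing probability is pinned down by making the *other* player indifferent.
Firm 2 indifferent between Low and Mid: p·5 + (1−p)·7 = p·11 + (1−p)·2 ⟹ 7 + (-2)p = 2 + 9p ⟹ p = 5/11.
Firm 1 indifferent between Low and Mid: q·11 + (1−q)·4 = q·2 + (1−q)·11 ⟹ 4 + 7q = 11 + (-9)q ⟹ q = 7/16.

p = 5/11, q = 7/16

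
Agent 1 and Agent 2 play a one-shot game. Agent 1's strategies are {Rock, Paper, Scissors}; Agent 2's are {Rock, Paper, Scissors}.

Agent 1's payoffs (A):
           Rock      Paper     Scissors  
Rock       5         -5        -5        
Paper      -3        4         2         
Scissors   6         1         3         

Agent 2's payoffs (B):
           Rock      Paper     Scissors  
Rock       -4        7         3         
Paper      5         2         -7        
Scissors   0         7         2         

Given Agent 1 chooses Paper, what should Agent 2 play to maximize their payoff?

With Agent 1 fixed at Paper, Agent 2's payoffs are: Rock → 5, Paper → 2, Scissors → -7.
The maximum is 5, achieved by Rock.

Rock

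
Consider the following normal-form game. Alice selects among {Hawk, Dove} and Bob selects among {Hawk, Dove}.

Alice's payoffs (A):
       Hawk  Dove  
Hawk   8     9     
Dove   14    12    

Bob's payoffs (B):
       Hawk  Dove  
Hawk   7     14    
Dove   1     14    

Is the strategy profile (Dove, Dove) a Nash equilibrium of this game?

Holding Bob at Dove: Alice gets 12 from Dove, versus 9 from Hawk. No profitable deviation for Alice.
Holding Alice at Dove: Bob gets 14 from Dove, versus 1 from Hawk. No profitable deviation for Bob either.

Yes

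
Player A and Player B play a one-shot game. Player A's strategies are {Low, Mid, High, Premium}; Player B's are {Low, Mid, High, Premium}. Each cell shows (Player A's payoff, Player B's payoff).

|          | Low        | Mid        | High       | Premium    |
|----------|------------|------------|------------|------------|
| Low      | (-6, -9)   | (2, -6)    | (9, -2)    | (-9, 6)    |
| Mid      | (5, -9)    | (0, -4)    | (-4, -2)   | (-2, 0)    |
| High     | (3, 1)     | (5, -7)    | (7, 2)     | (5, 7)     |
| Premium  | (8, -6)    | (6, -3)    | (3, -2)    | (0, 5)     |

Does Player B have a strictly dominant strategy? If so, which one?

Premium

Check whether one of Player B's strategies beats all alternatives regardless of what the opponent does.
Premium strictly dominates: vs Low: 6 > each of {-9, -6, -2}; vs Mid: 0 > each of {-9, -4, -2}; vs High: 7 > each of {1, -7, 2}; vs Premium: 5 > each of {-6, -3, -2}.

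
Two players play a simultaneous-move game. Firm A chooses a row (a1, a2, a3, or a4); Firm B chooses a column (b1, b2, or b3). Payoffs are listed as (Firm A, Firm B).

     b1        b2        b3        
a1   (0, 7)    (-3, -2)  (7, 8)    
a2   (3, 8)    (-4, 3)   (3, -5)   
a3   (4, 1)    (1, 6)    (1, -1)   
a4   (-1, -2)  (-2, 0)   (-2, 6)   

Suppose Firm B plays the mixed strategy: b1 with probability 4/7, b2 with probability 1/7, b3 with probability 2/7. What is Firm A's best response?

a3

Compute Firm A's expected payoff from each pure strategy against the given mix.
a1: (4/7)·0 + (1/7)·(-3) + (2/7)·7 = 11/7
a2: (4/7)·3 + (1/7)·(-4) + (2/7)·3 = 2
a3: (4/7)·4 + (1/7)·1 + (2/7)·1 = 19/7
a4: (4/7)·(-1) + (1/7)·(-2) + (2/7)·(-2) = -10/7
Highest expected payoff is 19/7, from a3.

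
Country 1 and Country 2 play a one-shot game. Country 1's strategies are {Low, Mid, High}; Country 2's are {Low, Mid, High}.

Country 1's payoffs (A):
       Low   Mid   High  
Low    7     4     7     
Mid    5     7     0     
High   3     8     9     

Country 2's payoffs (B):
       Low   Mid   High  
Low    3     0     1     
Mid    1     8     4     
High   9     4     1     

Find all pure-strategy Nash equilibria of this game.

Find each player's best response to every opponent strategy; NE are the intersections.
Country 1's best responses — vs Low: Low (payoff 7); vs Mid: High (payoff 8); vs High: High (payoff 9).
Country 2's best responses — vs Low: Low (payoff 3); vs Mid: Mid (payoff 8); vs High: Low (payoff 9).
The only mutual best response is (Low, Low); neither player gains by switching there.

(Low, Low)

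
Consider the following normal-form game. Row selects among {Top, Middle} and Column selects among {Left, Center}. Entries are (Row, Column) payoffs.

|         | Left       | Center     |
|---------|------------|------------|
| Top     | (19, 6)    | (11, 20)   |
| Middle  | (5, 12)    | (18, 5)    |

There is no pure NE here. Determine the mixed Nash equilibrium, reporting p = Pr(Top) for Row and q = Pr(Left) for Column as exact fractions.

In a mixed NE each player is indifferent between their pure strategies, so the opponent's mix sets the indifference.
Column indifferent between Left and Center: p·6 + (1−p)·12 = p·20 + (1−p)·5 ⟹ 12 + (-6)p = 5 + 15p ⟹ p = 1/3.
Row indifferent between Top and Middle: q·19 + (1−q)·11 = q·5 + (1−q)·18 ⟹ 11 + 8q = 18 + (-13)q ⟹ q = 1/3.

p = 1/3, q = 1/3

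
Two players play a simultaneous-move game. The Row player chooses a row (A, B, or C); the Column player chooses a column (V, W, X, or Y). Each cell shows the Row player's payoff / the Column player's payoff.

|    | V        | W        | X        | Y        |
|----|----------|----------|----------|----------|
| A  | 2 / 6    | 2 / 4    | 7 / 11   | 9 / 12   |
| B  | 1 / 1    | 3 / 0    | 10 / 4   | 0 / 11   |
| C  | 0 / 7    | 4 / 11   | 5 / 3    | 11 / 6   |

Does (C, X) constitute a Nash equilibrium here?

No

Holding the Column player at X: the Row player gets 5 from C but could get 10 by switching to B. The Row player has a profitable deviation.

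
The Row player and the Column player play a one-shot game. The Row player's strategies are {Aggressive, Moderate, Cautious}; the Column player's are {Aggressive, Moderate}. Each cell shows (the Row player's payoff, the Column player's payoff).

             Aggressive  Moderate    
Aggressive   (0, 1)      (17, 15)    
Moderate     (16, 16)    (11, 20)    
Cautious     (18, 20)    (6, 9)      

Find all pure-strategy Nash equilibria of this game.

(Aggressive, Moderate) and (Cautious, Aggressive)

A profile is a Nash equilibrium when each player is best-responding to the other.
The Row player's best responses — vs Aggressive: Cautious (payoff 18); vs Moderate: Aggressive (payoff 17).
The Column player's best responses — vs Aggressive: Moderate (payoff 15); vs Moderate: Moderate (payoff 20); vs Cautious: Aggressive (payoff 20).
Mutual best responses occur at (Aggressive, Moderate) and (Cautious, Aggressive); at each, neither player gains by switching.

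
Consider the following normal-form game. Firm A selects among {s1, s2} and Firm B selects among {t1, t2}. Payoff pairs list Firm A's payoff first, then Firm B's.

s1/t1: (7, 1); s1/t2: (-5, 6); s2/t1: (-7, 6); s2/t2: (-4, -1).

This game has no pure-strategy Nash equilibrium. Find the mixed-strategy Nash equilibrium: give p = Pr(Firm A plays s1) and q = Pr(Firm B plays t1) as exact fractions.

In a mixed NE each player is indifferent between their pure strategies, so the opponent's mix sets the indifference.
Firm B indifferent between t1 and t2: p·1 + (1−p)·6 = p·6 + (1−p)·(-1) ⟹ 6 + (-5)p = (-1) + 7p ⟹ p = 7/12.
Firm A indifferent between s1 and s2: q·7 + (1−q)·(-5) = q·(-7) + (1−q)·(-4) ⟹ (-5) + 12q = (-4) + (-3)q ⟹ q = 1/15.

p = 7/12, q = 1/15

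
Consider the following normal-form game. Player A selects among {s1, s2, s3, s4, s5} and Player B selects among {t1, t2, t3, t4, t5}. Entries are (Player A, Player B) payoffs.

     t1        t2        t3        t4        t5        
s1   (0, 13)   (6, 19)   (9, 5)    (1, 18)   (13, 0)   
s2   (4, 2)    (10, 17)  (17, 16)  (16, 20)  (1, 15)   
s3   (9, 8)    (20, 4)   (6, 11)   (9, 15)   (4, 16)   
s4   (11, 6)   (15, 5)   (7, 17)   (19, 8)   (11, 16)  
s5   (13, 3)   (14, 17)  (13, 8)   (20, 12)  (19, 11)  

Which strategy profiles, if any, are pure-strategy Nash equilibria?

None

Find each player's best response to every opponent strategy; NE are the intersections.
Player A's best responses — vs t1: s5 (payoff 13); vs t2: s3 (payoff 20); vs t3: s2 (payoff 17); vs t4: s5 (payoff 20); vs t5: s5 (payoff 19).
Player B's best responses — vs s1: t2 (payoff 19); vs s2: t4 (payoff 20); vs s3: t5 (payoff 16); vs s4: t3 (payoff 17); vs s5: t2 (payoff 17).
No cell has both players best-responding. For instance, Player A's best reply to t5 is s5, but against s5 Player B prefers t2 over t5.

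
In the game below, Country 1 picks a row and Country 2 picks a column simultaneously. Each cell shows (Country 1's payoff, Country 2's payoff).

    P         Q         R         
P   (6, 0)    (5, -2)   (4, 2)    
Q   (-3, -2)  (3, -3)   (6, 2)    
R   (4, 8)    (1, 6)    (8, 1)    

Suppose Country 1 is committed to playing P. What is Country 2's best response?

With Country 1 fixed at P, Country 2's payoffs are: P → 0, Q → -2, R → 2.
The maximum is 2, achieved by R.

R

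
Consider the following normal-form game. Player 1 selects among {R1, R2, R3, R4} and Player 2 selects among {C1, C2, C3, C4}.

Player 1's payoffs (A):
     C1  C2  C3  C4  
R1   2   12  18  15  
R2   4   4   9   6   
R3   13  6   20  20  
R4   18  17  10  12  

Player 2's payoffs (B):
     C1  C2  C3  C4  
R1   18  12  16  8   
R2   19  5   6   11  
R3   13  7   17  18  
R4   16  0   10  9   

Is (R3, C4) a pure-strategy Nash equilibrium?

Yes

Holding Player 2 at C4: Player 1 gets 20 from R3, versus 15 from R1, 6 from R2, 12 from R4. No profitable deviation for Player 1.
Holding Player 1 at R3: Player 2 gets 18 from C4, versus 13 from C1, 7 from C2, 17 from C3. No profitable deviation for Player 2 either.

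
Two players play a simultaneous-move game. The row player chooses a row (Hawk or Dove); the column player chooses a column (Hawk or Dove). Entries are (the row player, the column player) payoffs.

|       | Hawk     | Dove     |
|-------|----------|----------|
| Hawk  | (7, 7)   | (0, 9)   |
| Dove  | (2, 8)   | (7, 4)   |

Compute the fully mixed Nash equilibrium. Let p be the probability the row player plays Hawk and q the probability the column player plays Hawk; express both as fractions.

p = 2/3, q = 7/12

In a mixed NE each player is indifferent between their pure strategies, so the opponent's mix sets the indifference.
The column player indifferent between Hawk and Dove: p·7 + (1−p)·8 = p·9 + (1−p)·4 ⟹ 8 + (-1)p = 4 + 5p ⟹ p = 2/3.
The row player indifferent between Hawk and Dove: q·7 + (1−q)·0 = q·2 + (1−q)·7 ⟹ 0 + 7q = 7 + (-5)q ⟹ q = 7/12.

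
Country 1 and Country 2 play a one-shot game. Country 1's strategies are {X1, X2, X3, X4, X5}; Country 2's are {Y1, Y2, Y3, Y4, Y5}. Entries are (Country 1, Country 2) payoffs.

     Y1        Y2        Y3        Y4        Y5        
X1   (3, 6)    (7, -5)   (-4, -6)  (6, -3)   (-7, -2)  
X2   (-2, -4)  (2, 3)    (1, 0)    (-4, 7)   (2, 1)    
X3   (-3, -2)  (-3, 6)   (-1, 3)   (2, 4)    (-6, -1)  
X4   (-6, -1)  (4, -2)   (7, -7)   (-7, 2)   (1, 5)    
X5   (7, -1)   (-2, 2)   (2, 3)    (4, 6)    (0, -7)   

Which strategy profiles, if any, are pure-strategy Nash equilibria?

Find each player's best response to every opponent strategy; NE are the intersections.
Country 1's best responses — vs Y1: X5 (payoff 7); vs Y2: X1 (payoff 7); vs Y3: X4 (payoff 7); vs Y4: X1 (payoff 6); vs Y5: X2 (payoff 2).
Country 2's best responses — vs X1: Y1 (payoff 6); vs X2: Y4 (payoff 7); vs X3: Y2 (payoff 6); vs X4: Y5 (payoff 5); vs X5: Y4 (payoff 6).
No cell has both players best-responding. For instance, Country 1's best reply to Y1 is X5, but against X5 Country 2 prefers Y4 over Y1.

None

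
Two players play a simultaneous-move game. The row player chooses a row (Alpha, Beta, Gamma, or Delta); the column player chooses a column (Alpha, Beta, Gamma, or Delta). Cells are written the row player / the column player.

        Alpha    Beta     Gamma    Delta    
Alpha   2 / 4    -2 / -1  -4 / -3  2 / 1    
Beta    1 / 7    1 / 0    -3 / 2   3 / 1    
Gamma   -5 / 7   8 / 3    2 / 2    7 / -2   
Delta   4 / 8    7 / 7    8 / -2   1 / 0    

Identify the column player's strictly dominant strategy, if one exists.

Alpha

Check whether one of the column player's strategies beats all alternatives regardless of what the opponent does.
Alpha strictly dominates: vs Alpha: 4 > each of {-1, -3, 1}; vs Beta: 7 > each of {0, 2, 1}; vs Gamma: 7 > each of {3, 2, -2}; vs Delta: 8 > each of {7, -2, 0}.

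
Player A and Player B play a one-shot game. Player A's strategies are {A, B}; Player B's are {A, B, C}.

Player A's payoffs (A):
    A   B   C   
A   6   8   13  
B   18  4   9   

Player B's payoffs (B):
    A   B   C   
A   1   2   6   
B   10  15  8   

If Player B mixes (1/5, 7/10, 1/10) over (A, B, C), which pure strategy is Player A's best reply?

Compute Player A's expected payoff from each pure strategy against the given mix.
A: (1/5)·6 + (7/10)·8 + (1/10)·13 = 81/10
B: (1/5)·18 + (7/10)·4 + (1/10)·9 = 73/10
Highest expected payoff is 81/10, from A.

A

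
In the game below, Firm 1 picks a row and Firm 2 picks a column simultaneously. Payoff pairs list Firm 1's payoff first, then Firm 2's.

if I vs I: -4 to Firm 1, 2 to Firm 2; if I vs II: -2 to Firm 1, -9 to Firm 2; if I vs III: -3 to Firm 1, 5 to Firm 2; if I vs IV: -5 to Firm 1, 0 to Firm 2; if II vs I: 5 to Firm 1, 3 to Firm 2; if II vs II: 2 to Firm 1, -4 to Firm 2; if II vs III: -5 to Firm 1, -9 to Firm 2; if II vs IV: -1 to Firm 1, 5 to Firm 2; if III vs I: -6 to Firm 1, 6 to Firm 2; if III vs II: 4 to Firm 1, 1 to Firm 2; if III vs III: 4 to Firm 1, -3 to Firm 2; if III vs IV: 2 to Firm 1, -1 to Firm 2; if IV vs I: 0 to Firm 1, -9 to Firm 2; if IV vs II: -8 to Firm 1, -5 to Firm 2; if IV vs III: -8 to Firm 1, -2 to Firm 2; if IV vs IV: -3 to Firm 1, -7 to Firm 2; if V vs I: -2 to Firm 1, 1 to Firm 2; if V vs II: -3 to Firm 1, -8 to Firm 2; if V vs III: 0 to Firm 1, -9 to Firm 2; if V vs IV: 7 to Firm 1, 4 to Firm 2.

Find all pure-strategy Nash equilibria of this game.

(V, IV)

Find each player's best response to every opponent strategy; NE are the intersections.
Firm 1's best responses — vs I: II (payoff 5); vs II: III (payoff 4); vs III: III (payoff 4); vs IV: V (payoff 7).
Firm 2's best responses — vs I: III (payoff 5); vs II: IV (payoff 5); vs III: I (payoff 6); vs IV: III (payoff -2); vs V: IV (payoff 4).
The only mutual best response is (V, IV); neither player gains by switching there.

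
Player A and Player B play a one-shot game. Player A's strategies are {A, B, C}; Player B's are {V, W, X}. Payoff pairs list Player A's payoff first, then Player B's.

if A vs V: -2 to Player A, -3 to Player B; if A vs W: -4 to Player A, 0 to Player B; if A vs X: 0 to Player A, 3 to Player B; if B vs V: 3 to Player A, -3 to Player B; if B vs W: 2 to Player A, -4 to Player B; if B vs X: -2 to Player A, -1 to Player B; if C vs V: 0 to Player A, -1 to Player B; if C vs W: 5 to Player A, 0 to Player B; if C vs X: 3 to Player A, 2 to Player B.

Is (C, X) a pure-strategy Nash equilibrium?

Yes

Holding Player B at X: Player A gets 3 from C, versus 0 from A, -2 from B. No profitable deviation for Player A.
Holding Player A at C: Player B gets 2 from X, versus -1 from V, 0 from W. No profitable deviation for Player B either.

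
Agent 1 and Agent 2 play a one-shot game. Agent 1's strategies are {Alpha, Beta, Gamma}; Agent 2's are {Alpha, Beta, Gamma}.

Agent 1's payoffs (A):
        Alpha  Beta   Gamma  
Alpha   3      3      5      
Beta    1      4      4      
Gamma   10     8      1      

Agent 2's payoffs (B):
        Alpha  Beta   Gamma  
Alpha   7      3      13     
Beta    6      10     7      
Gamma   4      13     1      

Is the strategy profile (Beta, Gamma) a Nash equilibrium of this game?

Holding Agent 2 at Gamma: Agent 1 gets 4 from Beta but could get 5 by switching to Alpha. Agent 1 has a profitable deviation.

No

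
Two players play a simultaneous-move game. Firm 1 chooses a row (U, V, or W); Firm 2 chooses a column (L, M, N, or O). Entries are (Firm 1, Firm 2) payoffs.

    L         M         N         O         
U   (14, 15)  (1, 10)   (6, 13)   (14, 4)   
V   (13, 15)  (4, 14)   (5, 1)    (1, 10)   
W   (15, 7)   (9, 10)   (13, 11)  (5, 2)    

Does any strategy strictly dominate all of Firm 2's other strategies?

No strictly dominant strategy

A strategy is strictly dominant if it gives Firm 2 a strictly higher payoff than every other strategy, against every choice by the opponent.
L is not dominant: against W, M gives 10 > 7.
M is not dominant: against U, L gives 15 > 10.
N is not dominant: against U, L gives 15 > 13.
O is not dominant: against U, L gives 15 > 4.
No single strategy is best against every opponent action.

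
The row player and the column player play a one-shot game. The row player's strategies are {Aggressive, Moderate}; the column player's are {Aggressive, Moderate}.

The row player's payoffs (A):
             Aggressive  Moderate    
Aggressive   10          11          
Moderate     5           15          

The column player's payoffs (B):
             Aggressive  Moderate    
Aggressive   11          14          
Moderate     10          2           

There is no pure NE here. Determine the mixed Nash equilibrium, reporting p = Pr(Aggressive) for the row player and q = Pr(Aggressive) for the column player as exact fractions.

p = 8/11, q = 4/9

In a mixed NE each player is indifferent between their pure strategies, so the opponent's mix sets the indifference.
The column player indifferent between Aggressive and Moderate: p·11 + (1−p)·10 = p·14 + (1−p)·2 ⟹ 10 + 1p = 2 + 12p ⟹ p = 8/11.
The row player indifferent between Aggressive and Moderate: q·10 + (1−q)·11 = q·5 + (1−q)·15 ⟹ 11 + (-1)q = 15 + (-10)q ⟹ q = 4/9.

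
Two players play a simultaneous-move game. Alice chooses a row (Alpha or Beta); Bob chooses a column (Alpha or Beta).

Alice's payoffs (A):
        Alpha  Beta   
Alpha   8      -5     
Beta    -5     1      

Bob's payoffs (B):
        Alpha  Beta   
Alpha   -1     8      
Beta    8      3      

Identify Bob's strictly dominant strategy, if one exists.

None

Check whether one of Bob's strategies beats all alternatives regardless of what the opponent does.
Alpha is not dominant: against Alpha, Beta gives 8 > -1.
Beta is not dominant: against Beta, Alpha gives 8 > 3.
No single strategy is best against every opponent action.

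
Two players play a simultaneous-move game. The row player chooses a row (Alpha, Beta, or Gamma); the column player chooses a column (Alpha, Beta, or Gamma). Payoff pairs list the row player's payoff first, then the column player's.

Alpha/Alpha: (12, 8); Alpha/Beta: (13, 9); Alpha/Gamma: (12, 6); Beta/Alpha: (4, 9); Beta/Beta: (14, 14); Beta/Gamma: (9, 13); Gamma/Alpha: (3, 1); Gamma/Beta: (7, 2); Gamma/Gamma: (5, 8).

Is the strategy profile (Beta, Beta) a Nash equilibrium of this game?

Holding the column player at Beta: the row player gets 14 from Beta, versus 13 from Alpha, 7 from Gamma. No profitable deviation for the row player.
Holding the row player at Beta: the column player gets 14 from Beta, versus 9 from Alpha, 13 from Gamma. No profitable deviation for the column player either.

Yes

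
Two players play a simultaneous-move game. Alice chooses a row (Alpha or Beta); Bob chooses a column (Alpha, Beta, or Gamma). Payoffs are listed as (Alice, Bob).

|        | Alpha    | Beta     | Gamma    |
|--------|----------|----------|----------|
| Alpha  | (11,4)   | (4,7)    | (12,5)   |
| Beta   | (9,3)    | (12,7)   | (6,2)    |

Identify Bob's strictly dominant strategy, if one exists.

A strategy is strictly dominant if it gives Bob a strictly higher payoff than every other strategy, against every choice by the opponent.
Beta strictly dominates: vs Alpha: 7 > each of {4, 5}; vs Beta: 7 > each of {3, 2}.

Beta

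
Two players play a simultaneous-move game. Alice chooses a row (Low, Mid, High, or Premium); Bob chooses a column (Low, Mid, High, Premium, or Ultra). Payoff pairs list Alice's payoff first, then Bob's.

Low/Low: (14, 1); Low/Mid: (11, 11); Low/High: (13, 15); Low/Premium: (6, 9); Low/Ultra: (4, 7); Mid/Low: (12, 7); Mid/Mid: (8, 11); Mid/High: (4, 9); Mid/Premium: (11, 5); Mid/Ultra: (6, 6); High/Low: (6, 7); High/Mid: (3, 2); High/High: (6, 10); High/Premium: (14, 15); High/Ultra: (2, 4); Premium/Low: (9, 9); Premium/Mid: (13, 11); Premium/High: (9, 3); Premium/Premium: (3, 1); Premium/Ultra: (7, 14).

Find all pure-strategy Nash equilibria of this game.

Find each player's best response to every opponent strategy; NE are the intersections.
Alice's best responses — vs Low: Low (payoff 14); vs Mid: Premium (payoff 13); vs High: Low (payoff 13); vs Premium: High (payoff 14); vs Ultra: Premium (payoff 7).
Bob's best responses — vs Low: High (payoff 15); vs Mid: Mid (payoff 11); vs High: Premium (payoff 15); vs Premium: Ultra (payoff 14).
Mutual best responses occur at (Low, High), (High, Premium), and (Premium, Ultra); at each, neither player gains by switching.

(Low, High), (High, Premium), and (Premium, Ultra)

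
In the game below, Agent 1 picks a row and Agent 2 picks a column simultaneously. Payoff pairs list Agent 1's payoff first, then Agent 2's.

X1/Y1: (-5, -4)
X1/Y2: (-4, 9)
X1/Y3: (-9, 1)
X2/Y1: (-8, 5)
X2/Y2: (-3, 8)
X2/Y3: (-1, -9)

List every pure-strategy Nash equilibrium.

(X2, Y2)

Find each player's best response to every opponent strategy; NE are the intersections.
Agent 1's best responses — vs Y1: X1 (payoff -5); vs Y2: X2 (payoff -3); vs Y3: X2 (payoff -1).
Agent 2's best responses — vs X1: Y2 (payoff 9); vs X2: Y2 (payoff 8).
The only mutual best response is (X2, Y2); neither player gains by switching there.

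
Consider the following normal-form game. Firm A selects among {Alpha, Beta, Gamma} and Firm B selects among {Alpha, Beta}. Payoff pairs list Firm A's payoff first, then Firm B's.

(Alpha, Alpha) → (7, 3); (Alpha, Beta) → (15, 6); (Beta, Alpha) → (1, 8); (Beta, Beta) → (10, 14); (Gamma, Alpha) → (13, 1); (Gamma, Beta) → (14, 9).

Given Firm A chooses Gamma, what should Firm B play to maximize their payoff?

Beta

With Firm A fixed at Gamma, Firm B's payoffs are: Alpha → 1, Beta → 9.
The maximum is 9, achieved by Beta.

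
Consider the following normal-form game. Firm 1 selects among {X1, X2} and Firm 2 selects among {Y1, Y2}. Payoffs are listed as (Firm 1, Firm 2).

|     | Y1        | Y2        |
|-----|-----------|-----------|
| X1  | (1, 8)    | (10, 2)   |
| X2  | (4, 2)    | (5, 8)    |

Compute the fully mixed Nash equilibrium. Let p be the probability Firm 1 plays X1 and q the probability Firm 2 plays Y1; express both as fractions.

In a mixed NE each player is indifferent between their pure strategies, so the opponent's mix sets the indifference.
Firm 2 indifferent between Y1 and Y2: p·8 + (1−p)·2 = p·2 + (1−p)·8 ⟹ 2 + 6p = 8 + (-6)p ⟹ p = 1/2.
Firm 1 indifferent between X1 and X2: q·1 + (1−q)·10 = q·4 + (1−q)·5 ⟹ 10 + (-9)q = 5 + (-1)q ⟹ q = 5/8.

p = 1/2, q = 5/8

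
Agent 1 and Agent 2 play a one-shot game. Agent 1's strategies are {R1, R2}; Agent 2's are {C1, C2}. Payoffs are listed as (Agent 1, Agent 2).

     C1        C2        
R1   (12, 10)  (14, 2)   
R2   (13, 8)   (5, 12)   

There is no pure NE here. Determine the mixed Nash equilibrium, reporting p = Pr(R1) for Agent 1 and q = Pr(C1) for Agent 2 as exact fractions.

p = 1/3, q = 9/10

Each player's mixing probability is pinned down by making the *other* player indifferent.
Agent 2 indifferent between C1 and C2: p·10 + (1−p)·8 = p·2 + (1−p)·12 ⟹ 8 + 2p = 12 + (-10)p ⟹ p = 1/3.
Agent 1 indifferent between R1 and R2: q·12 + (1−q)·14 = q·13 + (1−q)·5 ⟹ 14 + (-2)q = 5 + 8q ⟹ q = 9/10.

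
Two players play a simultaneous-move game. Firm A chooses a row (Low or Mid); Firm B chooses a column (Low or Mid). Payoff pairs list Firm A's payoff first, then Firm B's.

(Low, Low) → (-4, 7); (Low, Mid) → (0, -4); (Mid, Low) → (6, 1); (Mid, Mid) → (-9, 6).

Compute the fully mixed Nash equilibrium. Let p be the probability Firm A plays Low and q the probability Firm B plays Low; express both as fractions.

p = 5/16, q = 9/19

Each player's mixing probability is pinned down by making the *other* player indifferent.
Firm B indifferent between Low and Mid: p·7 + (1−p)·1 = p·(-4) + (1−p)·6 ⟹ 1 + 6p = 6 + (-10)p ⟹ p = 5/16.
Firm A indifferent between Low and Mid: q·(-4) + (1−q)·0 = q·6 + (1−q)·(-9) ⟹ 0 + (-4)q = (-9) + 15q ⟹ q = 9/19.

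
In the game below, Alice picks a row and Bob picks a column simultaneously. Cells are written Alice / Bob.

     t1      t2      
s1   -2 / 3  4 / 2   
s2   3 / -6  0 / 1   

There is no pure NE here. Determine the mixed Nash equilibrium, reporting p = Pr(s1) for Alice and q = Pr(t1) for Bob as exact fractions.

Each player's mixing probability is pinned down by making the *other* player indifferent.
Bob indifferent between t1 and t2: p·3 + (1−p)·(-6) = p·2 + (1−p)·1 ⟹ (-6) + 9p = 1 + 1p ⟹ p = 7/8.
Alice indifferent between s1 and s2: q·(-2) + (1−q)·4 = q·3 + (1−q)·0 ⟹ 4 + (-6)q = 0 + 3q ⟹ q = 4/9.

p = 7/8, q = 4/9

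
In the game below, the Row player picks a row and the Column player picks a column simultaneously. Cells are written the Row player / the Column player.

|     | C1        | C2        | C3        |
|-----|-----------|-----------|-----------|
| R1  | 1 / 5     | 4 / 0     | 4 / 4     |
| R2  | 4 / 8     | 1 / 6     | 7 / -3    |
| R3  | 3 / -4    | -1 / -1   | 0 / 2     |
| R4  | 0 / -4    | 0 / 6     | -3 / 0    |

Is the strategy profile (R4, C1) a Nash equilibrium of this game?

Holding the Column player at C1: the Row player gets 0 from R4 but could get 4 by switching to R2. The Row player has a profitable deviation.

No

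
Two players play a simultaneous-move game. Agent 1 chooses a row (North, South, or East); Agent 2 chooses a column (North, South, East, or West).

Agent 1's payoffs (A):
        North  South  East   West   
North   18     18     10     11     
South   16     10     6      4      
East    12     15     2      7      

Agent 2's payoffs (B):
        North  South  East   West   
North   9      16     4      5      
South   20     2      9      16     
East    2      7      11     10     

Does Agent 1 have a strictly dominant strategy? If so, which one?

A strategy is strictly dominant if it gives Agent 1 a strictly higher payoff than every other strategy, against every choice by the opponent.
North strictly dominates: vs North: 18 > each of {16, 12}; vs South: 18 > each of {10, 15}; vs East: 10 > each of {6, 2}; vs West: 11 > each of {4, 7}.

North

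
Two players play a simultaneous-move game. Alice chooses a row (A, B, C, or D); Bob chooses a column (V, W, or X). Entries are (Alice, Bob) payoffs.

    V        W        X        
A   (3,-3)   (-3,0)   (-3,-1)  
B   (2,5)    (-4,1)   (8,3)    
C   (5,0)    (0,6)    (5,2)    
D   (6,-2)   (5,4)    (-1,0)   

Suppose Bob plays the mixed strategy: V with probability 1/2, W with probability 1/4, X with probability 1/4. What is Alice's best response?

D

Alice's best reply maximizes expected payoff against the mix.
A: (1/2)·3 + (1/4)·(-3) + (1/4)·(-3) = 0
B: (1/2)·2 + (1/4)·(-4) + (1/4)·8 = 2
C: (1/2)·5 + (1/4)·0 + (1/4)·5 = 15/4
D: (1/2)·6 + (1/4)·5 + (1/4)·(-1) = 4
Highest expected payoff is 4, from D.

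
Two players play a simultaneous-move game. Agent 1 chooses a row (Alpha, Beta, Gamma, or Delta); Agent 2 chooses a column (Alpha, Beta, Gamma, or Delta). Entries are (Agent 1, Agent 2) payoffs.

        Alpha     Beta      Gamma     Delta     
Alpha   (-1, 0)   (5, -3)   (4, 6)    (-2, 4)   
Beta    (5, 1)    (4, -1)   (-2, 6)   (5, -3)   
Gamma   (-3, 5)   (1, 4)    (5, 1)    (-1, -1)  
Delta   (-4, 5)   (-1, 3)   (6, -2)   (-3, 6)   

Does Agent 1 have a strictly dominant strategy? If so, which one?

A strategy is strictly dominant if it gives Agent 1 a strictly higher payoff than every other strategy, against every choice by the opponent.
Alpha is not dominant: against Alpha, Beta gives 5 > -1.
Beta is not dominant: against Beta, Alpha gives 5 > 4.
Gamma is not dominant: against Alpha, Alpha gives -1 > -3.
Delta is not dominant: against Alpha, Alpha gives -1 > -4.
No single strategy is best against every opponent action.

No strictly dominant strategy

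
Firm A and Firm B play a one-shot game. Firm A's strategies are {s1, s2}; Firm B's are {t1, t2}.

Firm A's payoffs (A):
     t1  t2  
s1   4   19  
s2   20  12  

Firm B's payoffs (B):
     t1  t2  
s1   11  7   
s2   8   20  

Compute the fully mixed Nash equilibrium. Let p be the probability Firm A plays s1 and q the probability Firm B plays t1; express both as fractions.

p = 3/4, q = 7/23

Each player's mixing probability is pinned down by making the *other* player indifferent.
Firm B indifferent between t1 and t2: p·11 + (1−p)·8 = p·7 + (1−p)·20 ⟹ 8 + 3p = 20 + (-13)p ⟹ p = 3/4.
Firm A indifferent between s1 and s2: q·4 + (1−q)·19 = q·20 + (1−q)·12 ⟹ 19 + (-15)q = 12 + 8q ⟹ q = 7/23.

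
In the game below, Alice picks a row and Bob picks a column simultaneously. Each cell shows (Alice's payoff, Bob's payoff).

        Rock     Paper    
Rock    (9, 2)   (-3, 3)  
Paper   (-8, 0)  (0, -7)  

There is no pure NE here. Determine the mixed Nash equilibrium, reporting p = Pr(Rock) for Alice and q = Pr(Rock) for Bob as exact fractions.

p = 7/8, q = 3/20

In a mixed NE each player is indifferent between their pure strategies, so the opponent's mix sets the indifference.
Bob indifferent between Rock and Paper: p·2 + (1−p)·0 = p·3 + (1−p)·(-7) ⟹ 0 + 2p = (-7) + 10p ⟹ p = 7/8.
Alice indifferent between Rock and Paper: q·9 + (1−q)·(-3) = q·(-8) + (1−q)·0 ⟹ (-3) + 12q = 0 + (-8)q ⟹ q = 3/20.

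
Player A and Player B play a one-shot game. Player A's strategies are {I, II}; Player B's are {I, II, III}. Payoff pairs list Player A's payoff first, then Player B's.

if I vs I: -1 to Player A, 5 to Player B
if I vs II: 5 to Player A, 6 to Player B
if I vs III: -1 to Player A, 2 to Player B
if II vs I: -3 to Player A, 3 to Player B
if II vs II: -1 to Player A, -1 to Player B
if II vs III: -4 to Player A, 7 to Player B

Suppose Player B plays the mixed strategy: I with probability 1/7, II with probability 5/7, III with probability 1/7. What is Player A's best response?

I

Player A's best reply maximizes expected payoff against the mix.
I: (1/7)·(-1) + (5/7)·5 + (1/7)·(-1) = 23/7
II: (1/7)·(-3) + (5/7)·(-1) + (1/7)·(-4) = -12/7
Highest expected payoff is 23/7, from I.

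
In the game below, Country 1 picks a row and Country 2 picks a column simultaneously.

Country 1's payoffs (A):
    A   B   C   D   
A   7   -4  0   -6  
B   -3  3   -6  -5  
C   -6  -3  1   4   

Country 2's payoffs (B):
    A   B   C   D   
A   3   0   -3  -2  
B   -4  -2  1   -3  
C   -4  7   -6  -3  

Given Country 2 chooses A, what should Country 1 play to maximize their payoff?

With Country 2 fixed at A, Country 1's payoffs are: A → 7, B → -3, C → -6.
The maximum is 7, achieved by A.

A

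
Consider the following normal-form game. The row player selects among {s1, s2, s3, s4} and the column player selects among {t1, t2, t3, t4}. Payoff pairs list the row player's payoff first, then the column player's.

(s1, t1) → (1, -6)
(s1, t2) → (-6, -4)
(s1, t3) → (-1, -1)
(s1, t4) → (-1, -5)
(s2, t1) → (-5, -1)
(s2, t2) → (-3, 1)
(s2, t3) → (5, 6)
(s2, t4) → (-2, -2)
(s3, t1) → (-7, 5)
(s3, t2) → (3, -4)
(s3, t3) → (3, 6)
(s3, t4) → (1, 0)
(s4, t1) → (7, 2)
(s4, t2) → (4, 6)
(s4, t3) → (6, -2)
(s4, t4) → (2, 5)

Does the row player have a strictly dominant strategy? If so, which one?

s4

Check whether one of the row player's strategies beats all alternatives regardless of what the opponent does.
s4 strictly dominates: vs t1: 7 > each of {1, -5, -7}; vs t2: 4 > each of {-6, -3, 3}; vs t3: 6 > each of {-1, 5, 3}; vs t4: 2 > each of {-1, -2, 1}.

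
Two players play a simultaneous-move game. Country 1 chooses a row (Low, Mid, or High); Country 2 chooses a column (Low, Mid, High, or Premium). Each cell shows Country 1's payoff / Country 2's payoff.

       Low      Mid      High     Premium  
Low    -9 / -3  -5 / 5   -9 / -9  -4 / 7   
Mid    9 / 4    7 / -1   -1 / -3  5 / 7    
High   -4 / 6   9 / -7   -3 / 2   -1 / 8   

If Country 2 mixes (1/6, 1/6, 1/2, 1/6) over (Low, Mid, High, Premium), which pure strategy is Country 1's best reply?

Country 1's best reply maximizes expected payoff against the mix.
Low: (1/6)·(-9) + (1/6)·(-5) + (1/2)·(-9) + (1/6)·(-4) = -15/2
Mid: (1/6)·9 + (1/6)·7 + (1/2)·(-1) + (1/6)·5 = 3
High: (1/6)·(-4) + (1/6)·9 + (1/2)·(-3) + (1/6)·(-1) = -5/6
Highest expected payoff is 3, from Mid.

Mid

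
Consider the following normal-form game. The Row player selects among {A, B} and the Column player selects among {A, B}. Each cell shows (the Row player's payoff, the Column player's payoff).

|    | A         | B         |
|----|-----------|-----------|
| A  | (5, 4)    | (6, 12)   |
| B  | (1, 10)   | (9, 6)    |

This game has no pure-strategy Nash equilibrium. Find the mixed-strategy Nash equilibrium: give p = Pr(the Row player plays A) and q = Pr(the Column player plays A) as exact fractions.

In a mixed NE each player is indifferent between their pure strategies, so the opponent's mix sets the indifference.
The Column player indifferent between A and B: p·4 + (1−p)·10 = p·12 + (1−p)·6 ⟹ 10 + (-6)p = 6 + 6p ⟹ p = 1/3.
The Row player indifferent between A and B: q·5 + (1−q)·6 = q·1 + (1−q)·9 ⟹ 6 + (-1)q = 9 + (-8)q ⟹ q = 3/7.

p = 1/3, q = 3/7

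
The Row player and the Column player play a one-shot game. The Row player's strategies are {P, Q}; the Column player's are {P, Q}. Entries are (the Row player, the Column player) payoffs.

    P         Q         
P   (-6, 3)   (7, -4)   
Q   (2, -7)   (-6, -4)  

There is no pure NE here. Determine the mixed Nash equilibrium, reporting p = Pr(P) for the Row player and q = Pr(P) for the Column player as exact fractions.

Each player's mixing probability is pinned down by making the *other* player indifferent.
The Column player indifferent between P and Q: p·3 + (1−p)·(-7) = p·(-4) + (1−p)·(-4) ⟹ (-7) + 10p = (-4) + 0p ⟹ p = 3/10.
The Row player indifferent between P and Q: q·(-6) + (1−q)·7 = q·2 + (1−q)·(-6) ⟹ 7 + (-13)q = (-6) + 8q ⟹ q = 13/21.

p = 3/10, q = 13/21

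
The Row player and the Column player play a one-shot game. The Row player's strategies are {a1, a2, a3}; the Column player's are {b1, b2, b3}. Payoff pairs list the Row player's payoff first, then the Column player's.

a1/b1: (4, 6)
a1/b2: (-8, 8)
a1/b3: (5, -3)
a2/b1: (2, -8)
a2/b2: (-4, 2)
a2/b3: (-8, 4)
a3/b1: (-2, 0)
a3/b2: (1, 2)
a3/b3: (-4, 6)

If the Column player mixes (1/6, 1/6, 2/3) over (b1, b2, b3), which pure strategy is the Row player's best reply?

Compute the Row player's expected payoff from each pure strategy against the given mix.
a1: (1/6)·4 + (1/6)·(-8) + (2/3)·5 = 8/3
a2: (1/6)·2 + (1/6)·(-4) + (2/3)·(-8) = -17/3
a3: (1/6)·(-2) + (1/6)·1 + (2/3)·(-4) = -17/6
Highest expected payoff is 8/3, from a1.

a1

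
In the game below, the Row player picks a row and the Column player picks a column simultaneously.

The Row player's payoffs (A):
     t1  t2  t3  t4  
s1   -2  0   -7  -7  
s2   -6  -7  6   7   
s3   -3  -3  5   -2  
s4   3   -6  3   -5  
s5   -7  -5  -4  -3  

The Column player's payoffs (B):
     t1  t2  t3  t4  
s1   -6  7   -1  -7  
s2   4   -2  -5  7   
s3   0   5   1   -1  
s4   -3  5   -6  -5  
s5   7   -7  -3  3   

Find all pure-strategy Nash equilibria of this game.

(s1, t2) and (s2, t4)

A profile is a Nash equilibrium when each player is best-responding to the other.
The Row player's best responses — vs t1: s4 (payoff 3); vs t2: s1 (payoff 0); vs t3: s2 (payoff 6); vs t4: s2 (payoff 7).
The Column player's best responses — vs s1: t2 (payoff 7); vs s2: t4 (payoff 7); vs s3: t2 (payoff 5); vs s4: t2 (payoff 5); vs s5: t1 (payoff 7).
Mutual best responses occur at (s1, t2) and (s2, t4); at each, neither player gains by switching.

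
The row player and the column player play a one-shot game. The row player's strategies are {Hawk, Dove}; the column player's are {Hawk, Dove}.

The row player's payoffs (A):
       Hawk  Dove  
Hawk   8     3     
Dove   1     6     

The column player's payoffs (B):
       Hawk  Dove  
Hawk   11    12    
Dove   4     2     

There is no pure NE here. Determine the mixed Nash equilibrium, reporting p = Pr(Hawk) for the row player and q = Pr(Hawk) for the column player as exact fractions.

p = 2/3, q = 3/10

Each player's mixing probability is pinned down by making the *other* player indifferent.
The column player indifferent between Hawk and Dove: p·11 + (1−p)·4 = p·12 + (1−p)·2 ⟹ 4 + 7p = 2 + 10p ⟹ p = 2/3.
The row player indifferent between Hawk and Dove: q·8 + (1−q)·3 = q·1 + (1−q)·6 ⟹ 3 + 5q = 6 + (-5)q ⟹ q = 3/10.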